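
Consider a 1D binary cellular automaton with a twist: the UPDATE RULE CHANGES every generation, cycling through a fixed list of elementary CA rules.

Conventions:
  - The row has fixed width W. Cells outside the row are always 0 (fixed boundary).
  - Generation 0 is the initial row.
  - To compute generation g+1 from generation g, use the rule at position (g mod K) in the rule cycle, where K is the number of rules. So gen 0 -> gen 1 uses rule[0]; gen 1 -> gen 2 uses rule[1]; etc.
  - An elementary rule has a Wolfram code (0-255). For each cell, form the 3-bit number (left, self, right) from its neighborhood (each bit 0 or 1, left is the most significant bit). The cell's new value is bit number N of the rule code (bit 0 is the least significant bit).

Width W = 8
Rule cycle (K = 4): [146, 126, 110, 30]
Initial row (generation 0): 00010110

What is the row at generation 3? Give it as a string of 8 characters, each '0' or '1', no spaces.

Answer: 11010111

Derivation:
Gen 0: 00010110
Gen 1 (rule 146): 00100001
Gen 2 (rule 126): 01110011
Gen 3 (rule 110): 11010111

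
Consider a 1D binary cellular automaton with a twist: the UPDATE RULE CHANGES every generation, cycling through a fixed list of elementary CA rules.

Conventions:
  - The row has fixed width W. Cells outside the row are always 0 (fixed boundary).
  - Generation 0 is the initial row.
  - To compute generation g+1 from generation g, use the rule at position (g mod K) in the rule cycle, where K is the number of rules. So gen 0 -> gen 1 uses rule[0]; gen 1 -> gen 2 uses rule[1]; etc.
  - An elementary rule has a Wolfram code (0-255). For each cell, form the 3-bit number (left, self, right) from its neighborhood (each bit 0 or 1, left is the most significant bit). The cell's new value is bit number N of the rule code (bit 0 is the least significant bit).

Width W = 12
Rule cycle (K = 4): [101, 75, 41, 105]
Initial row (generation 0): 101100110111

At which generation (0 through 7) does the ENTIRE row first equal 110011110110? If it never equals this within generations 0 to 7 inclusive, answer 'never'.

Answer: never

Derivation:
Gen 0: 101100110111
Gen 1 (rule 101): 110100011001
Gen 2 (rule 75): 110001111010
Gen 3 (rule 41): 100101000100
Gen 4 (rule 105): 000010010001
Gen 5 (rule 101): 111010010101
Gen 6 (rule 75): 101000100000
Gen 7 (rule 41): 010010001111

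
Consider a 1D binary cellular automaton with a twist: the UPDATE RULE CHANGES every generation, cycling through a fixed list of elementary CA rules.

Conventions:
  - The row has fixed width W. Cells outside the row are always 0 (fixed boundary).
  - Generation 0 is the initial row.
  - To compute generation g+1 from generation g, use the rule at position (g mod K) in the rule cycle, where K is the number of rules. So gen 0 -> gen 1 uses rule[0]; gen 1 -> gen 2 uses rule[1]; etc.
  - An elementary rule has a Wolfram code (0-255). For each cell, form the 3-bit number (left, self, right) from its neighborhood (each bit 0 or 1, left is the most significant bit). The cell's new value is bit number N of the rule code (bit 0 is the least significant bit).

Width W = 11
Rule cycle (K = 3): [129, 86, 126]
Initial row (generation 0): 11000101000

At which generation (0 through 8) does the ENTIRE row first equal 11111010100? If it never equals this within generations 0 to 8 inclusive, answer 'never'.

Gen 0: 11000101000
Gen 1 (rule 129): 00010000011
Gen 2 (rule 86): 00111000101
Gen 3 (rule 126): 01101101111
Gen 4 (rule 129): 00000000110
Gen 5 (rule 86): 00000001011
Gen 6 (rule 126): 00000011111
Gen 7 (rule 129): 11111001110
Gen 8 (rule 86): 00001110011

Answer: never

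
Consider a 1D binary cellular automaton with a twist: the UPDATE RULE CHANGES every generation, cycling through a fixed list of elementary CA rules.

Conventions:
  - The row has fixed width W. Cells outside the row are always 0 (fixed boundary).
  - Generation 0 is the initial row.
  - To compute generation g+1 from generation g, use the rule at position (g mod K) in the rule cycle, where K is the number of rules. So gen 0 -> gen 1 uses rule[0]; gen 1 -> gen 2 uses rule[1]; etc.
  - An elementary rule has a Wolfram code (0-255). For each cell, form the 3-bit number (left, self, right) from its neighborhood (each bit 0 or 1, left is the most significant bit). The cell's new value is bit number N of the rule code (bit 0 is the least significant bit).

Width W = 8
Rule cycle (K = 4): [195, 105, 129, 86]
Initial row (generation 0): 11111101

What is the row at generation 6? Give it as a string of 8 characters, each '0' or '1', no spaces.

Answer: 11111111

Derivation:
Gen 0: 11111101
Gen 1 (rule 195): 01111100
Gen 2 (rule 105): 01000101
Gen 3 (rule 129): 00010000
Gen 4 (rule 86): 00111000
Gen 5 (rule 195): 11011011
Gen 6 (rule 105): 11111111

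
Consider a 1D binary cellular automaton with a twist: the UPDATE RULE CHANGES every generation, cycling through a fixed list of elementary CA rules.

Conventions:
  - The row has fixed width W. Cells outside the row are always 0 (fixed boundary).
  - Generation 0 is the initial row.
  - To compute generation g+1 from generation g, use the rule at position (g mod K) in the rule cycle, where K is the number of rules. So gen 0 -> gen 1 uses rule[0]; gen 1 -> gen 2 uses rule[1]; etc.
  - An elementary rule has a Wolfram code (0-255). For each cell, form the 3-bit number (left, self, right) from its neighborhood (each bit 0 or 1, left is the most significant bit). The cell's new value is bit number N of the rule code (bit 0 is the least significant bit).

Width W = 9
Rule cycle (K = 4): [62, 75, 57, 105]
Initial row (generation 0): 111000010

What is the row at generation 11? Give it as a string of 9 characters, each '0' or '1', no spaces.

Answer: 101001100

Derivation:
Gen 0: 111000010
Gen 1 (rule 62): 100100111
Gen 2 (rule 75): 001001101
Gen 3 (rule 57): 100101010
Gen 4 (rule 105): 000010100
Gen 5 (rule 62): 000111110
Gen 6 (rule 75): 111100010
Gen 7 (rule 57): 100011001
Gen 8 (rule 105): 001011000
Gen 9 (rule 62): 011110100
Gen 10 (rule 75): 110010001
Gen 11 (rule 57): 101001100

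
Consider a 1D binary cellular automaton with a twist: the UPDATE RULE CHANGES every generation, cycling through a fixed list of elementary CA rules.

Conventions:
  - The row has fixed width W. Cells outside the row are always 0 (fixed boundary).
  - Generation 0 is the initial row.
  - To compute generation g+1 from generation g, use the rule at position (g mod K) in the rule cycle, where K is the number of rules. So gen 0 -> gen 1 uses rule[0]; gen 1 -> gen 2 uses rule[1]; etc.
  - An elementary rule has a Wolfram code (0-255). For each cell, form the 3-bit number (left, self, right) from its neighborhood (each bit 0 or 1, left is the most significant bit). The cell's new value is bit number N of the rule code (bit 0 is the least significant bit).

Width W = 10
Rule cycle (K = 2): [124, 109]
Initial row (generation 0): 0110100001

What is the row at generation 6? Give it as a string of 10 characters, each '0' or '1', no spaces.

Answer: 0101111001

Derivation:
Gen 0: 0110100001
Gen 1 (rule 124): 0111110001
Gen 2 (rule 109): 0100010101
Gen 3 (rule 124): 0110011111
Gen 4 (rule 109): 0110010001
Gen 5 (rule 124): 0111011001
Gen 6 (rule 109): 0101111001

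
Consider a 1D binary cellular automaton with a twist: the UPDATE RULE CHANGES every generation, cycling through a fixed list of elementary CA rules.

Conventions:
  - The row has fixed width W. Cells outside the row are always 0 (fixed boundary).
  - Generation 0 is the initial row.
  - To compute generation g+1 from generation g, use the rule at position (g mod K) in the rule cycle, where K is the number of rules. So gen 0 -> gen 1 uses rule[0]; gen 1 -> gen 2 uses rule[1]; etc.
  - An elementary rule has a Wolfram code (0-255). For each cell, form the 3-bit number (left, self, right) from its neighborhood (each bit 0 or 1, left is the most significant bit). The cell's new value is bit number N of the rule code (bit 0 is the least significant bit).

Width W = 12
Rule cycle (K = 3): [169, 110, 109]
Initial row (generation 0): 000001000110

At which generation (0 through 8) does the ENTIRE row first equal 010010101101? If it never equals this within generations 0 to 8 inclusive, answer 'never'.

Gen 0: 000001000110
Gen 1 (rule 169): 111100010100
Gen 2 (rule 110): 100100111100
Gen 3 (rule 109): 100100100101
Gen 4 (rule 169): 000000000010
Gen 5 (rule 110): 000000000110
Gen 6 (rule 109): 111111110110
Gen 7 (rule 169): 111111101100
Gen 8 (rule 110): 100000111100

Answer: never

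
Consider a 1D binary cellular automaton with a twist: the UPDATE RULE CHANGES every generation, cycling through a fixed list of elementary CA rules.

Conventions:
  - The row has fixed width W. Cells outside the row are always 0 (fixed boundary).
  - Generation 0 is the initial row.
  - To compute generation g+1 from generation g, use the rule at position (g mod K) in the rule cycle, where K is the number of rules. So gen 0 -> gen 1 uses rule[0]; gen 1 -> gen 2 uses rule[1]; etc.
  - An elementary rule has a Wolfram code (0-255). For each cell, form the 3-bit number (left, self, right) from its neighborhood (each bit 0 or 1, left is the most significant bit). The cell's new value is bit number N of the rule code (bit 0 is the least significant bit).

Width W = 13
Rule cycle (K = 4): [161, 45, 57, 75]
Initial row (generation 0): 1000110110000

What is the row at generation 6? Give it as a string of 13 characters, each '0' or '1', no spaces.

Answer: 1010000000011

Derivation:
Gen 0: 1000110110000
Gen 1 (rule 161): 0010001000111
Gen 2 (rule 45): 1010101010100
Gen 3 (rule 57): 0101010101011
Gen 4 (rule 75): 1000000000011
Gen 5 (rule 161): 0011111111000
Gen 6 (rule 45): 1010000000011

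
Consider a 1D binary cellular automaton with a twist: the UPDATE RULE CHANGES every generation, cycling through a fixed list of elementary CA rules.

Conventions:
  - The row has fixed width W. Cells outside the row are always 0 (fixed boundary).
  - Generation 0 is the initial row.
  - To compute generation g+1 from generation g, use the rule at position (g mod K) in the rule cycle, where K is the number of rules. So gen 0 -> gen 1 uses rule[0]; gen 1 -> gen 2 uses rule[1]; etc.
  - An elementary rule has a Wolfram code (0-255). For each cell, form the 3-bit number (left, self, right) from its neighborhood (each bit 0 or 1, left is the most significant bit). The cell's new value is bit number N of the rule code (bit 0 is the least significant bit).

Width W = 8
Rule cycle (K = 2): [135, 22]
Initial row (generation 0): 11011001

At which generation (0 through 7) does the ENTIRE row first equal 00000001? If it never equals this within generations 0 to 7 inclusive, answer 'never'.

Gen 0: 11011001
Gen 1 (rule 135): 00000011
Gen 2 (rule 22): 00000100
Gen 3 (rule 135): 11111101
Gen 4 (rule 22): 00000001
Gen 5 (rule 135): 11111111
Gen 6 (rule 22): 00000000
Gen 7 (rule 135): 11111111

Answer: 4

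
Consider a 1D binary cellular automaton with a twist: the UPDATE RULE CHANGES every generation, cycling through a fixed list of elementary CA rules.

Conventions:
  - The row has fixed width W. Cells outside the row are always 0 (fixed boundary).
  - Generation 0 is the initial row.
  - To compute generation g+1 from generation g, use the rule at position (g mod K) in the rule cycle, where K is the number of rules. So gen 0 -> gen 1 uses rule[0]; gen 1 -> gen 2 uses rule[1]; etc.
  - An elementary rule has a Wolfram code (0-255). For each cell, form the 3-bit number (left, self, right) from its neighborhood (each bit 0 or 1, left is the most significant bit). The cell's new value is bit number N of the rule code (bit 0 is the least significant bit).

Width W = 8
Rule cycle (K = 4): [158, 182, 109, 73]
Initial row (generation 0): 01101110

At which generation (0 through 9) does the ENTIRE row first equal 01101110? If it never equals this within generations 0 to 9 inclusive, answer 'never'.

Answer: 0

Derivation:
Gen 0: 01101110
Gen 1 (rule 158): 11001101
Gen 2 (rule 182): 00110011
Gen 3 (rule 109): 10110011
Gen 4 (rule 73): 00110011
Gen 5 (rule 158): 01101110
Gen 6 (rule 182): 10010101
Gen 7 (rule 109): 10011111
Gen 8 (rule 73): 00010001
Gen 9 (rule 158): 00111011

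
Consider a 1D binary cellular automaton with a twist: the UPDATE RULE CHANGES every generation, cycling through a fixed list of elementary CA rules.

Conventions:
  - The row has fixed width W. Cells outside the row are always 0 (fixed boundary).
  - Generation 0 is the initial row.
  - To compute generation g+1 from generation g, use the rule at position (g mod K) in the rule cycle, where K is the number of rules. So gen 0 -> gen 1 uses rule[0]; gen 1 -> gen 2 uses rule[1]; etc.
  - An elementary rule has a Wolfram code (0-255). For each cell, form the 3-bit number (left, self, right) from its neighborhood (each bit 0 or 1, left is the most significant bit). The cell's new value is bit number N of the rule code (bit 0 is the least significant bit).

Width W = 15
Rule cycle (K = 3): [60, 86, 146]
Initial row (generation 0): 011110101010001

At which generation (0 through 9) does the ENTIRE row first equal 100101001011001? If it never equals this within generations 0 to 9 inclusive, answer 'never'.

Answer: never

Derivation:
Gen 0: 011110101010001
Gen 1 (rule 60): 010001111111001
Gen 2 (rule 86): 111010000001111
Gen 3 (rule 146): 010001000010110
Gen 4 (rule 60): 011001100011101
Gen 5 (rule 86): 101110110100101
Gen 6 (rule 146): 000100000011000
Gen 7 (rule 60): 000110000010100
Gen 8 (rule 86): 001011000110110
Gen 9 (rule 146): 010000101000001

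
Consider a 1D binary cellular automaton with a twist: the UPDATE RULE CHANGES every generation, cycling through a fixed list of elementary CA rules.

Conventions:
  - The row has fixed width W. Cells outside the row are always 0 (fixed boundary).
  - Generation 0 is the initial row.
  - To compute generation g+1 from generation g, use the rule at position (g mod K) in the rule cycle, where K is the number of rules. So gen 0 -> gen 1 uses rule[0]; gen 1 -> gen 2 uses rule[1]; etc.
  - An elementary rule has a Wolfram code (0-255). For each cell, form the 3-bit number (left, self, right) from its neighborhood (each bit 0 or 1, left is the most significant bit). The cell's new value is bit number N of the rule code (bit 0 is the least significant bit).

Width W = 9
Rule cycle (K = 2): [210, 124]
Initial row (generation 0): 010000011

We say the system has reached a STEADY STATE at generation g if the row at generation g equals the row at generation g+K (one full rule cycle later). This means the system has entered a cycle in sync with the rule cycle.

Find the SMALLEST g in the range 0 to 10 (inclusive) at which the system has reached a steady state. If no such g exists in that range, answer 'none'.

Gen 0: 010000011
Gen 1 (rule 210): 101000101
Gen 2 (rule 124): 111100111
Gen 3 (rule 210): 011111011
Gen 4 (rule 124): 010001111
Gen 5 (rule 210): 101010111
Gen 6 (rule 124): 111111101
Gen 7 (rule 210): 011111100
Gen 8 (rule 124): 010000110
Gen 9 (rule 210): 101001011
Gen 10 (rule 124): 111101111
Gen 11 (rule 210): 011100111
Gen 12 (rule 124): 010110101

Answer: none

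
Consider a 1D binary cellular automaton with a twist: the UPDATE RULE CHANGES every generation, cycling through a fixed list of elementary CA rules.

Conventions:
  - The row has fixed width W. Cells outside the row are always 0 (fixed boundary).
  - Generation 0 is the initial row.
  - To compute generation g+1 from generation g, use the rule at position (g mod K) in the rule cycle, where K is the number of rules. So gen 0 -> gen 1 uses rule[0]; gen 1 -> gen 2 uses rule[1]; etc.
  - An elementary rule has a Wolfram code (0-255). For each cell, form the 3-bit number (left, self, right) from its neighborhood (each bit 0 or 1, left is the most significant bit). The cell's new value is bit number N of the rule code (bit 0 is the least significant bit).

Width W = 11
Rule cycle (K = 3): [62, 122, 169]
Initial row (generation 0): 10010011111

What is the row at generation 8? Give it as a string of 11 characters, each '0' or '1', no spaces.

Answer: 01001100001

Derivation:
Gen 0: 10010011111
Gen 1 (rule 62): 11111110000
Gen 2 (rule 122): 10000011000
Gen 3 (rule 169): 00111010011
Gen 4 (rule 62): 01100111110
Gen 5 (rule 122): 11111100011
Gen 6 (rule 169): 11111001010
Gen 7 (rule 62): 10000111111
Gen 8 (rule 122): 01001100001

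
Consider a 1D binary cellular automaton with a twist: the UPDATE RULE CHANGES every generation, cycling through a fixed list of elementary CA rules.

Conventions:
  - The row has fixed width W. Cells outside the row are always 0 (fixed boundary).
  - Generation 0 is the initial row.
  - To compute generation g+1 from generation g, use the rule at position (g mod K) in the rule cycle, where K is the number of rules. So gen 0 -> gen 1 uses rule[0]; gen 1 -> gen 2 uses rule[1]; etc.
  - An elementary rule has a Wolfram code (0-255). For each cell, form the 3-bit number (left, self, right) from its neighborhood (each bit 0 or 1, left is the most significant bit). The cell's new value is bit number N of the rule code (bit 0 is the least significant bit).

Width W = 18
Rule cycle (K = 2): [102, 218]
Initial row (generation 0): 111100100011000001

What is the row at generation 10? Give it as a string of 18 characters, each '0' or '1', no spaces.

Answer: 100111101001000110

Derivation:
Gen 0: 111100100011000001
Gen 1 (rule 102): 000101100101000011
Gen 2 (rule 218): 001001111000100111
Gen 3 (rule 102): 011010001001101001
Gen 4 (rule 218): 111001010111100110
Gen 5 (rule 102): 001011111000101010
Gen 6 (rule 218): 010011111101000001
Gen 7 (rule 102): 110100000111000011
Gen 8 (rule 218): 110010001111100111
Gen 9 (rule 102): 010110010000101001
Gen 10 (rule 218): 100111101001000110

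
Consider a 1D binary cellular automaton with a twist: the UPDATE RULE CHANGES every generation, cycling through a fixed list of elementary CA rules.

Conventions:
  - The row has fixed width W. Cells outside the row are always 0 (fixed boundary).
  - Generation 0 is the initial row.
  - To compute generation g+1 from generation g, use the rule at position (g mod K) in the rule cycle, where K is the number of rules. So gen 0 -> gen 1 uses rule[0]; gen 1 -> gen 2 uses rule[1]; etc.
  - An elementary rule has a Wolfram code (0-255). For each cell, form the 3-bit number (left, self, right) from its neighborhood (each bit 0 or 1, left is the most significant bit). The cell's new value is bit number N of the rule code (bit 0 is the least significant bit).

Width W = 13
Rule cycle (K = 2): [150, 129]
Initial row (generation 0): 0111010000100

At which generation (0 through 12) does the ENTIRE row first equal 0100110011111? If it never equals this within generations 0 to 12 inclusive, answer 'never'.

Answer: never

Derivation:
Gen 0: 0111010000100
Gen 1 (rule 150): 1010011001110
Gen 2 (rule 129): 0000000000100
Gen 3 (rule 150): 0000000001110
Gen 4 (rule 129): 1111111100100
Gen 5 (rule 150): 0111111011110
Gen 6 (rule 129): 0011110001100
Gen 7 (rule 150): 0101101010010
Gen 8 (rule 129): 0000000000000
Gen 9 (rule 150): 0000000000000
Gen 10 (rule 129): 1111111111111
Gen 11 (rule 150): 0111111111110
Gen 12 (rule 129): 0011111111100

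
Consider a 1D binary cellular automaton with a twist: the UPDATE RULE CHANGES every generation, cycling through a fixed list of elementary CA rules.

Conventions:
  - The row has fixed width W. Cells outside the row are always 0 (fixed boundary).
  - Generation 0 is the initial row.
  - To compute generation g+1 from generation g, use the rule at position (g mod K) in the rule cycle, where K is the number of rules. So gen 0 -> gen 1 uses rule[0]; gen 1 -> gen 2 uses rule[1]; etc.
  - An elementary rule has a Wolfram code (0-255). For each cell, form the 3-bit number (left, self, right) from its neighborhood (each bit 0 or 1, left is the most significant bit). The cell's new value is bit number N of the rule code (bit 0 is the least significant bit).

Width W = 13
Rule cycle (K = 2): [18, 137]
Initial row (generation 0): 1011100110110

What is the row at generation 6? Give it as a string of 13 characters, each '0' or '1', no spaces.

Answer: 1111110100001

Derivation:
Gen 0: 1011100110110
Gen 1 (rule 18): 0000011000001
Gen 2 (rule 137): 1111010011100
Gen 3 (rule 18): 0000001100010
Gen 4 (rule 137): 1111101001000
Gen 5 (rule 18): 0000000110100
Gen 6 (rule 137): 1111110100001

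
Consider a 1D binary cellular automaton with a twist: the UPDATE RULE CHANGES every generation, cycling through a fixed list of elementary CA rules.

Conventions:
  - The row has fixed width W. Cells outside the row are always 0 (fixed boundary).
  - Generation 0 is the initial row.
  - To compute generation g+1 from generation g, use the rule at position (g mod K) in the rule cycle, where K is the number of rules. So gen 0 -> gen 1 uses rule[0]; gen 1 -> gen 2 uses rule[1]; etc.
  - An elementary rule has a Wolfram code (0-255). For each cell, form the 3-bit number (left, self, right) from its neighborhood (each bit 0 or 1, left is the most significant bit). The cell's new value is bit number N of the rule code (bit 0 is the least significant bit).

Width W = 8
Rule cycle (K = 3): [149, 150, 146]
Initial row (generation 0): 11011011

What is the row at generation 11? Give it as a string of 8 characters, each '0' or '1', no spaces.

Answer: 11100100

Derivation:
Gen 0: 11011011
Gen 1 (rule 149): 00000000
Gen 2 (rule 150): 00000000
Gen 3 (rule 146): 00000000
Gen 4 (rule 149): 11111111
Gen 5 (rule 150): 01111110
Gen 6 (rule 146): 10111101
Gen 7 (rule 149): 10011001
Gen 8 (rule 150): 11100111
Gen 9 (rule 146): 01011010
Gen 10 (rule 149): 01000011
Gen 11 (rule 150): 11100100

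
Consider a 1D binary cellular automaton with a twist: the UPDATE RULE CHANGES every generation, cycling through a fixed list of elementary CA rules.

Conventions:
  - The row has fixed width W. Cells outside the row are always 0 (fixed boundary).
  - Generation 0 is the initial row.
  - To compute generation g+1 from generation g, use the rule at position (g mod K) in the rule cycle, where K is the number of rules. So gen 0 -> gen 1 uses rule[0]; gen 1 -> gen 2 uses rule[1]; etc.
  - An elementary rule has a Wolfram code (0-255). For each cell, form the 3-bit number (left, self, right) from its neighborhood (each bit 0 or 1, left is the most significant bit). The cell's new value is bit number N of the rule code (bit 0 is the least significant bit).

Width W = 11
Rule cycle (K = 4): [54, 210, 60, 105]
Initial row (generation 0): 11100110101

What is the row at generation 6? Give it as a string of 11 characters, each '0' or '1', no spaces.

Answer: 01111111101

Derivation:
Gen 0: 11100110101
Gen 1 (rule 54): 00011001111
Gen 2 (rule 210): 00101110111
Gen 3 (rule 60): 00111001100
Gen 4 (rule 105): 10101001101
Gen 5 (rule 54): 11111110011
Gen 6 (rule 210): 01111111101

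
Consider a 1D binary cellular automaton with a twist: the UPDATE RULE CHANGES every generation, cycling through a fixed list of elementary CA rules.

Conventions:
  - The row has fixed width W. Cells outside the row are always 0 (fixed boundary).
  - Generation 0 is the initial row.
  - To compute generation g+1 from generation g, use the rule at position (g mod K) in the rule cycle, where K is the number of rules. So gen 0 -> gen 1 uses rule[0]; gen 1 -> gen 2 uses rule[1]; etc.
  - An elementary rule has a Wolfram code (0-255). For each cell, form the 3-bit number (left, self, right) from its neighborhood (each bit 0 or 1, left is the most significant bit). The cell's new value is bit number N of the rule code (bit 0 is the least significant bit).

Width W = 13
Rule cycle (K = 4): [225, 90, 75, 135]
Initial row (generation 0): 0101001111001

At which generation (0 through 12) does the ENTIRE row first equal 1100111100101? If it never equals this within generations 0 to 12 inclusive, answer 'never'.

Gen 0: 0101001111001
Gen 1 (rule 225): 0010000111000
Gen 2 (rule 90): 0101001101100
Gen 3 (rule 75): 1000011101101
Gen 4 (rule 135): 1011101000001
Gen 5 (rule 225): 0101110011100
Gen 6 (rule 90): 1001011110110
Gen 7 (rule 75): 0010010010110
Gen 8 (rule 135): 1110110110000
Gen 9 (rule 225): 0111011010111
Gen 10 (rule 90): 1101011000101
Gen 11 (rule 75): 1100011011000
Gen 12 (rule 135): 0001100000011

Answer: never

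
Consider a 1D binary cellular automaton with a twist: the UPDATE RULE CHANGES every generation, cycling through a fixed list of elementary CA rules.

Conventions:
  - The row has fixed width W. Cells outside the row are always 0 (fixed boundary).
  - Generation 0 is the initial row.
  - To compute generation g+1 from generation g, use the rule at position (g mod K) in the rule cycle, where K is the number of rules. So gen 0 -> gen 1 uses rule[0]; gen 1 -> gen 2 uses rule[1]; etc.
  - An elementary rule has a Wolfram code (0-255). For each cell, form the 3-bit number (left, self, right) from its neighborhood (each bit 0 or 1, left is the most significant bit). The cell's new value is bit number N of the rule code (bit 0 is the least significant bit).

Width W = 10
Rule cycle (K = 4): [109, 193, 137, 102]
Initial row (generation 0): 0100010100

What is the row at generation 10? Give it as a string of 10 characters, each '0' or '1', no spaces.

Answer: 0111111110

Derivation:
Gen 0: 0100010100
Gen 1 (rule 109): 0101011101
Gen 2 (rule 193): 0000001100
Gen 3 (rule 137): 1111101001
Gen 4 (rule 102): 0000111011
Gen 5 (rule 109): 1110101111
Gen 6 (rule 193): 0110000111
Gen 7 (rule 137): 0100110110
Gen 8 (rule 102): 1101011010
Gen 9 (rule 109): 1111111110
Gen 10 (rule 193): 0111111110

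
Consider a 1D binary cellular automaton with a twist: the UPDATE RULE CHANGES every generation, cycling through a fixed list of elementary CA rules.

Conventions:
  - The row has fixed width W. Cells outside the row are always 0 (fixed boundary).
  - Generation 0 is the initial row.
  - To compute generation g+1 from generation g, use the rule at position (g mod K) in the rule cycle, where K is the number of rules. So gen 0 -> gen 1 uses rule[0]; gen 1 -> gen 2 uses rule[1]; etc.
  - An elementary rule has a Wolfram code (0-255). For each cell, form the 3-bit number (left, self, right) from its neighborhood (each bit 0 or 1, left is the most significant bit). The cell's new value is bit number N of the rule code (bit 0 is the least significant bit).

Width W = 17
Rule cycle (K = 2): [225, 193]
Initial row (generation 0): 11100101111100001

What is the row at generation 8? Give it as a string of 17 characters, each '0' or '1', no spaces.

Gen 0: 11100101111100001
Gen 1 (rule 225): 01100010111101100
Gen 2 (rule 193): 00101000011100101
Gen 3 (rule 225): 10010011001100010
Gen 4 (rule 193): 00000001000101000
Gen 5 (rule 225): 11111100010010011
Gen 6 (rule 193): 01111101000000001
Gen 7 (rule 225): 00111110011111100
Gen 8 (rule 193): 10011110001111101

Answer: 10011110001111101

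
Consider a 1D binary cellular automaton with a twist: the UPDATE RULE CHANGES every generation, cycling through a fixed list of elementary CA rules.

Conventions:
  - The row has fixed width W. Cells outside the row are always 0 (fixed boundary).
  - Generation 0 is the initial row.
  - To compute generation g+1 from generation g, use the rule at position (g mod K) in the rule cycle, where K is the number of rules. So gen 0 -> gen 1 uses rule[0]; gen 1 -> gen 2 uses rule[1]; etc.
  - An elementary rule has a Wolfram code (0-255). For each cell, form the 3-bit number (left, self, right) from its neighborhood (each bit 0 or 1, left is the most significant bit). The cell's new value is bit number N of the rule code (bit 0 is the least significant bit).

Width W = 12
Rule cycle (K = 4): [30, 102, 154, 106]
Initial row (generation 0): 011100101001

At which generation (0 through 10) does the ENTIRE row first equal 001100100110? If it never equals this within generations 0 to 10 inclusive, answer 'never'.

Gen 0: 011100101001
Gen 1 (rule 30): 110011101111
Gen 2 (rule 102): 010100110001
Gen 3 (rule 154): 100011101010
Gen 4 (rule 106): 000110110100
Gen 5 (rule 30): 001100100110
Gen 6 (rule 102): 010101101010
Gen 7 (rule 154): 100001000001
Gen 8 (rule 106): 000010000010
Gen 9 (rule 30): 000111000111
Gen 10 (rule 102): 001001001001

Answer: 5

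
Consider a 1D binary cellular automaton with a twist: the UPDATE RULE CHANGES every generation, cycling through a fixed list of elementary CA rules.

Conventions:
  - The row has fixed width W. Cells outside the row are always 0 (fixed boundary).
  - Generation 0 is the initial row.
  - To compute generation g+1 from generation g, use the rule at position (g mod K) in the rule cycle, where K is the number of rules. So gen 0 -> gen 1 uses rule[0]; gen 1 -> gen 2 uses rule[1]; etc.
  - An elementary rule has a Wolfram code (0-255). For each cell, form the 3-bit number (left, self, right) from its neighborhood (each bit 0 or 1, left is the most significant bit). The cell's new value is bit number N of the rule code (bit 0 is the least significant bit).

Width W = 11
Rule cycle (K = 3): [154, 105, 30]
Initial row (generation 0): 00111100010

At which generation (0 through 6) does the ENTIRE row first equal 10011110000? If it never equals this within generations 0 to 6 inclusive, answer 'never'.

Gen 0: 00111100010
Gen 1 (rule 154): 01111010101
Gen 2 (rule 105): 01001101010
Gen 3 (rule 30): 11111001011
Gen 4 (rule 154): 11110110010
Gen 5 (rule 105): 10011110000
Gen 6 (rule 30): 11110001000

Answer: 5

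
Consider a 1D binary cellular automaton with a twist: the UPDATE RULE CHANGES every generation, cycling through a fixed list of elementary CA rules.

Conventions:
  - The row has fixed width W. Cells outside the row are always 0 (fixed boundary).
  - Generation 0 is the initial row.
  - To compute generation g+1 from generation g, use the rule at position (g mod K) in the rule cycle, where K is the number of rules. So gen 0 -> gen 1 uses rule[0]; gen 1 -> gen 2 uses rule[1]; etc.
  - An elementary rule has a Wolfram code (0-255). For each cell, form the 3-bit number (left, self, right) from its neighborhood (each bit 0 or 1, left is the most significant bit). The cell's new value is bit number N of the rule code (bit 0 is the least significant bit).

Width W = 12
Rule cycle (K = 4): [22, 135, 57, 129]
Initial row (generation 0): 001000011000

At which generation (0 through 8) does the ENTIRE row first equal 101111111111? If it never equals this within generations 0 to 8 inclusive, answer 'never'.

Gen 0: 001000011000
Gen 1 (rule 22): 011100100100
Gen 2 (rule 135): 101001101101
Gen 3 (rule 57): 010101011010
Gen 4 (rule 129): 000000000000
Gen 5 (rule 22): 000000000000
Gen 6 (rule 135): 111111111111
Gen 7 (rule 57): 100000000000
Gen 8 (rule 129): 001111111111

Answer: never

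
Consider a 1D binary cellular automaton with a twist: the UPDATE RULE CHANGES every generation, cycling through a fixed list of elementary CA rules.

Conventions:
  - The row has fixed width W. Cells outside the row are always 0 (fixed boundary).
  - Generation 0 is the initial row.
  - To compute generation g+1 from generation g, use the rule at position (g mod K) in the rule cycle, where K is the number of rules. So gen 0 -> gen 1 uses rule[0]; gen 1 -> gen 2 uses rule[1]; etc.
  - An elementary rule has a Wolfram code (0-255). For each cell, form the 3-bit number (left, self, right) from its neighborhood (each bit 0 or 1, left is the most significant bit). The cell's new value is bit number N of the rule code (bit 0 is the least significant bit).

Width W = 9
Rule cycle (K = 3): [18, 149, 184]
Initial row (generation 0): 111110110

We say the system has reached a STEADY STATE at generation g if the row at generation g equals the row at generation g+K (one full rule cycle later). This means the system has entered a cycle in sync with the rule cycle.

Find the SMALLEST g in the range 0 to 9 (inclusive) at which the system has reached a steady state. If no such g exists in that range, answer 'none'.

Answer: 1

Derivation:
Gen 0: 111110110
Gen 1 (rule 18): 000000001
Gen 2 (rule 149): 111111101
Gen 3 (rule 184): 111111010
Gen 4 (rule 18): 000000001
Gen 5 (rule 149): 111111101
Gen 6 (rule 184): 111111010
Gen 7 (rule 18): 000000001
Gen 8 (rule 149): 111111101
Gen 9 (rule 184): 111111010
Gen 10 (rule 18): 000000001
Gen 11 (rule 149): 111111101
Gen 12 (rule 184): 111111010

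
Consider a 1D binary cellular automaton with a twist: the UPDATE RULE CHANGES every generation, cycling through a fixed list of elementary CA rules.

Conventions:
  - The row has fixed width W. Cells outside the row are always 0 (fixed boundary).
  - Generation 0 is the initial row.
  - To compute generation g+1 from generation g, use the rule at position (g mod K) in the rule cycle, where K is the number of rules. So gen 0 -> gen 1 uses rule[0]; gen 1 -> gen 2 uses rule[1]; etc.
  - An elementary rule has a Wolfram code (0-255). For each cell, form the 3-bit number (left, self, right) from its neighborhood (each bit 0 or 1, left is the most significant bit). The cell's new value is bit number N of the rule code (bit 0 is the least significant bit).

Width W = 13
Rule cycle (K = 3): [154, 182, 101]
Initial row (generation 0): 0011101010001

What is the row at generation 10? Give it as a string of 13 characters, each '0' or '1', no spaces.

Gen 0: 0011101010001
Gen 1 (rule 154): 0111000001010
Gen 2 (rule 182): 1010100011111
Gen 3 (rule 101): 1111101000001
Gen 4 (rule 154): 1111000100010
Gen 5 (rule 182): 0110101110111
Gen 6 (rule 101): 0011110011001
Gen 7 (rule 154): 0111101110110
Gen 8 (rule 182): 1011010101001
Gen 9 (rule 101): 1101111111001
Gen 10 (rule 154): 1001111110110

Answer: 1001111110110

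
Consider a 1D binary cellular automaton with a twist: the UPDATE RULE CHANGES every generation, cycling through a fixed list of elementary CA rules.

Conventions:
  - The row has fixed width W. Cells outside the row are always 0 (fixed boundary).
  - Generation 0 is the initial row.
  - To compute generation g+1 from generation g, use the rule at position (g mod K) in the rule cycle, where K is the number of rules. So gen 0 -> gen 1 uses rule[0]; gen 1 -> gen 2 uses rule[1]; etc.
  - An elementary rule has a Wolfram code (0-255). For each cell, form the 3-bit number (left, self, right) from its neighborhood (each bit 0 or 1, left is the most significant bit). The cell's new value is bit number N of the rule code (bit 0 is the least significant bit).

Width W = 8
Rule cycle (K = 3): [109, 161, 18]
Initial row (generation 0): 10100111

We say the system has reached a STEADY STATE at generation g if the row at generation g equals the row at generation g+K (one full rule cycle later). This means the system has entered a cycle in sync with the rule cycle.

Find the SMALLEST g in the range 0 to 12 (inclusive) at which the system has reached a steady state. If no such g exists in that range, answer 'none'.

Gen 0: 10100111
Gen 1 (rule 109): 11100101
Gen 2 (rule 161): 01000010
Gen 3 (rule 18): 10100101
Gen 4 (rule 109): 11100111
Gen 5 (rule 161): 01000010
Gen 6 (rule 18): 10100101
Gen 7 (rule 109): 11100111
Gen 8 (rule 161): 01000010
Gen 9 (rule 18): 10100101
Gen 10 (rule 109): 11100111
Gen 11 (rule 161): 01000010
Gen 12 (rule 18): 10100101
Gen 13 (rule 109): 11100111
Gen 14 (rule 161): 01000010
Gen 15 (rule 18): 10100101

Answer: 2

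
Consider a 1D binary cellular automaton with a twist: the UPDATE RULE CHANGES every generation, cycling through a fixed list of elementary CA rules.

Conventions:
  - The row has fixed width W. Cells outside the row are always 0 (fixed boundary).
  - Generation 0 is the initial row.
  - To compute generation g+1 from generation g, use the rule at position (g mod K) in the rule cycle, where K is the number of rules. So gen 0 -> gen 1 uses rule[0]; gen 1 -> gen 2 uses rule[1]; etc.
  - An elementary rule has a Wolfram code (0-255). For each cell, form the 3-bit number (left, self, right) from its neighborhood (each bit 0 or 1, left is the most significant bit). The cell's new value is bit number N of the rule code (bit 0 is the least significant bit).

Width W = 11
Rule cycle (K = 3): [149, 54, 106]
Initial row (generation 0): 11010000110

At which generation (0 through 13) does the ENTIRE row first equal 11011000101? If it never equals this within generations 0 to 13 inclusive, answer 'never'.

Answer: 13

Derivation:
Gen 0: 11010000110
Gen 1 (rule 149): 00011110001
Gen 2 (rule 54): 00100001011
Gen 3 (rule 106): 01000010111
Gen 4 (rule 149): 01111010010
Gen 5 (rule 54): 10000111111
Gen 6 (rule 106): 00001100001
Gen 7 (rule 149): 11100011101
Gen 8 (rule 54): 00010100011
Gen 9 (rule 106): 00101000111
Gen 10 (rule 149): 10101110010
Gen 11 (rule 54): 11110001111
Gen 12 (rule 106): 10010011001
Gen 13 (rule 149): 11011000101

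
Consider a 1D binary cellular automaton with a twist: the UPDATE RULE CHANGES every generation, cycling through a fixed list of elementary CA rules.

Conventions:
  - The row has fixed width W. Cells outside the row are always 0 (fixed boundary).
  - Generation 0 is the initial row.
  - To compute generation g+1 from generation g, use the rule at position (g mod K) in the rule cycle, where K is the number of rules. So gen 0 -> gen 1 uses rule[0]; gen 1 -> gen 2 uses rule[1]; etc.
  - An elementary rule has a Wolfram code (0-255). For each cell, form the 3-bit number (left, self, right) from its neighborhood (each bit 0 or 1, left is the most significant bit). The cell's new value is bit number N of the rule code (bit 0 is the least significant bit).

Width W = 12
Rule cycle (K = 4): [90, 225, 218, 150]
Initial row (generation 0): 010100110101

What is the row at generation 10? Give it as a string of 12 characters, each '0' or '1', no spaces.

Gen 0: 010100110101
Gen 1 (rule 90): 100011110000
Gen 2 (rule 225): 001001110111
Gen 3 (rule 218): 010111110111
Gen 4 (rule 150): 110011100010
Gen 5 (rule 90): 111110110101
Gen 6 (rule 225): 011111011010
Gen 7 (rule 218): 111111011001
Gen 8 (rule 150): 011110000111
Gen 9 (rule 90): 110011001101
Gen 10 (rule 225): 010001000110

Answer: 010001000110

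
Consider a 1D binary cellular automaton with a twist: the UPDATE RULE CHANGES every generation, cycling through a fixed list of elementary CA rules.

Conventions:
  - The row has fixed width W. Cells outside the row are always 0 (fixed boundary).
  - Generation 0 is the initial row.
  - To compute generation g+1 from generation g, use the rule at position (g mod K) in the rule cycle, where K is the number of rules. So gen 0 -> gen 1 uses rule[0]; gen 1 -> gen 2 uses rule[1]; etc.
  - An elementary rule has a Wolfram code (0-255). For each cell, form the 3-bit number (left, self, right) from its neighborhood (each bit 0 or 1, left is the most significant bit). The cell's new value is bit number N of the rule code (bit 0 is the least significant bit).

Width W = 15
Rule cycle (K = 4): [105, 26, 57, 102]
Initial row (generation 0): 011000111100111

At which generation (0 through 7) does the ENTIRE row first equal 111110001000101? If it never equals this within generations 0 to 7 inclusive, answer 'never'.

Answer: never

Derivation:
Gen 0: 011000111100111
Gen 1 (rule 105): 011010100100101
Gen 2 (rule 26): 110000011011000
Gen 3 (rule 57): 101111010110111
Gen 4 (rule 102): 110001111011001
Gen 5 (rule 105): 110101001111000
Gen 6 (rule 26): 100000111000100
Gen 7 (rule 57): 011110100110011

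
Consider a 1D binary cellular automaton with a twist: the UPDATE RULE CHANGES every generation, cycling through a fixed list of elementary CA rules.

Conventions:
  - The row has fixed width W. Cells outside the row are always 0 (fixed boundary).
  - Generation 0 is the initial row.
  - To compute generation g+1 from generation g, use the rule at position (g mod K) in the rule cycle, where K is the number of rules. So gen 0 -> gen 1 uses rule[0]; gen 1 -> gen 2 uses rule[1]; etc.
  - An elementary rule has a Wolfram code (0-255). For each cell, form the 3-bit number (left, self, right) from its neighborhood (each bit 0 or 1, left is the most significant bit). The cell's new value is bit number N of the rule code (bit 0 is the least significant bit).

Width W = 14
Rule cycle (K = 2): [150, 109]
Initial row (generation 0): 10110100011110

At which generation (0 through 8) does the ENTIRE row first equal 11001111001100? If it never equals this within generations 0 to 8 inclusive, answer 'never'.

Gen 0: 10110100011110
Gen 1 (rule 150): 10000110101101
Gen 2 (rule 109): 10110111111111
Gen 3 (rule 150): 10000011111110
Gen 4 (rule 109): 10111010000010
Gen 5 (rule 150): 10010011000111
Gen 6 (rule 109): 10010011010101
Gen 7 (rule 150): 11111100010101
Gen 8 (rule 109): 10000101011111

Answer: never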